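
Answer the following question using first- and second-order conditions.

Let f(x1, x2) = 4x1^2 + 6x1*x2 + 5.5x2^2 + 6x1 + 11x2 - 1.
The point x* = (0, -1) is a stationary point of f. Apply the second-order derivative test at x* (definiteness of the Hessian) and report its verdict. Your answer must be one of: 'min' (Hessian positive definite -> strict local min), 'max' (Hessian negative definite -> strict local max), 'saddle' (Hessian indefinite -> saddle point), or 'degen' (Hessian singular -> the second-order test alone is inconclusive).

Compute the Hessian H = grad^2 f:
  H = [[8, 6], [6, 11]]
Verify stationarity: grad f(x*) = H x* + g = (0, 0).
Eigenvalues of H: 3.3153, 15.6847.
Both eigenvalues > 0, so H is positive definite -> x* is a strict local min.

min


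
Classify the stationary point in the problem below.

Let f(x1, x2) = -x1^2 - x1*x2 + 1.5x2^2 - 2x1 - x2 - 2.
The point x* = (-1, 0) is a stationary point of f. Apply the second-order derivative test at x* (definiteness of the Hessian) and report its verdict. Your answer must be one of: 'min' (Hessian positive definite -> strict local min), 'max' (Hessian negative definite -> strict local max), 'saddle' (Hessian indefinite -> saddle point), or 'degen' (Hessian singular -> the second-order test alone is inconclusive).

Compute the Hessian H = grad^2 f:
  H = [[-2, -1], [-1, 3]]
Verify stationarity: grad f(x*) = H x* + g = (0, 0).
Eigenvalues of H: -2.1926, 3.1926.
Eigenvalues have mixed signs, so H is indefinite -> x* is a saddle point.

saddle


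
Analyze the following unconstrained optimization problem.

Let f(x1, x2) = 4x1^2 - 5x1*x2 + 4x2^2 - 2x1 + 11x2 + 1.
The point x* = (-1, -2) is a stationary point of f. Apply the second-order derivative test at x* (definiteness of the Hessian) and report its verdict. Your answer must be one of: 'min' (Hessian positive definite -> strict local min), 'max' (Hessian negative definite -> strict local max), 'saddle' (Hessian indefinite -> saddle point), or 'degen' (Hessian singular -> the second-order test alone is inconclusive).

Compute the Hessian H = grad^2 f:
  H = [[8, -5], [-5, 8]]
Verify stationarity: grad f(x*) = H x* + g = (0, 0).
Eigenvalues of H: 3, 13.
Both eigenvalues > 0, so H is positive definite -> x* is a strict local min.

min


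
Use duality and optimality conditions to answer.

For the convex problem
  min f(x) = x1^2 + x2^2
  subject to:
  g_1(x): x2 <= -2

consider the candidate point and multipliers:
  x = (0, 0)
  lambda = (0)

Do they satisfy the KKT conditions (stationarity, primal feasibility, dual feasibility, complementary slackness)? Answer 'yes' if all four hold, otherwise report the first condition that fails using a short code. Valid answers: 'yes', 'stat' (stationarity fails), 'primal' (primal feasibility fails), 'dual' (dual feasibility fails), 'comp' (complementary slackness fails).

Gradient of f: grad f(x) = Q x + c = (0, 0)
Constraint values g_i(x) = a_i^T x - b_i:
  g_1((0, 0)) = 2
Stationarity residual: grad f(x) + sum_i lambda_i a_i = (0, 0)
  -> stationarity OK
Primal feasibility (all g_i <= 0): FAILS
Dual feasibility (all lambda_i >= 0): OK
Complementary slackness (lambda_i * g_i(x) = 0 for all i): OK

Verdict: the first failing condition is primal_feasibility -> primal.

primal


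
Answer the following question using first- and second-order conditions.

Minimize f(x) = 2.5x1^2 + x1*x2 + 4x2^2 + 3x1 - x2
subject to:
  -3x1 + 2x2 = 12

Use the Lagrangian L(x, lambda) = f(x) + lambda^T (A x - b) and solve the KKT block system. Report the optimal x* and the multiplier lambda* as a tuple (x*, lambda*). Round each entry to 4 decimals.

Form the Lagrangian:
  L(x, lambda) = (1/2) x^T Q x + c^T x + lambda^T (A x - b)
Stationarity (grad_x L = 0): Q x + c + A^T lambda = 0.
Primal feasibility: A x = b.

This gives the KKT block system:
  [ Q   A^T ] [ x     ]   [-c ]
  [ A    0  ] [ lambda ] = [ b ]

Solving the linear system:
  x*      = (-3.0577, 1.4135)
  lambda* = (-3.625)
  f(x*)   = 16.4567

x* = (-3.0577, 1.4135), lambda* = (-3.625)


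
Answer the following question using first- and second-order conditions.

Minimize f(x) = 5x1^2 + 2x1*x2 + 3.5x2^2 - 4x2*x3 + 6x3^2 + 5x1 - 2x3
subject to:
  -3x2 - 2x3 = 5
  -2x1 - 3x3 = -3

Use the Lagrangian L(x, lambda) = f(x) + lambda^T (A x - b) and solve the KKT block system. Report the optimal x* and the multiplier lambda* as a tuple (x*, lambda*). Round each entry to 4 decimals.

Form the Lagrangian:
  L(x, lambda) = (1/2) x^T Q x + c^T x + lambda^T (A x - b)
Stationarity (grad_x L = 0): Q x + c + A^T lambda = 0.
Primal feasibility: A x = b.

This gives the KKT block system:
  [ Q   A^T ] [ x     ]   [-c ]
  [ A    0  ] [ lambda ] = [ b ]

Solving the linear system:
  x*      = (1.0349, -1.8734, 0.3101)
  lambda* = (-4.0947, 5.8012)
  f(x*)   = 21.2157

x* = (1.0349, -1.8734, 0.3101), lambda* = (-4.0947, 5.8012)


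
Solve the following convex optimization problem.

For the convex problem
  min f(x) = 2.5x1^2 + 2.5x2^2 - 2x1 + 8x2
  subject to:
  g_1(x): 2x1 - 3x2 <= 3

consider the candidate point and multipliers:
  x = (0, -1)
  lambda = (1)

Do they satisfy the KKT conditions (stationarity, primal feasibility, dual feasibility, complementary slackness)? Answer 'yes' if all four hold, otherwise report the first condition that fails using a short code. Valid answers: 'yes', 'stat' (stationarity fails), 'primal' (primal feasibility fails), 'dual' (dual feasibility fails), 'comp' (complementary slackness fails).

Gradient of f: grad f(x) = Q x + c = (-2, 3)
Constraint values g_i(x) = a_i^T x - b_i:
  g_1((0, -1)) = 0
Stationarity residual: grad f(x) + sum_i lambda_i a_i = (0, 0)
  -> stationarity OK
Primal feasibility (all g_i <= 0): OK
Dual feasibility (all lambda_i >= 0): OK
Complementary slackness (lambda_i * g_i(x) = 0 for all i): OK

Verdict: yes, KKT holds.

yes


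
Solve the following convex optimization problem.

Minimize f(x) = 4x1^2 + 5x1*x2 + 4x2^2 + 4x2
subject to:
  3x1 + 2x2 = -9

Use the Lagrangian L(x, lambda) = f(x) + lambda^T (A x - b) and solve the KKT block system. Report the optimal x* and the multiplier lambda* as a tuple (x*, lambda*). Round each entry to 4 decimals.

Form the Lagrangian:
  L(x, lambda) = (1/2) x^T Q x + c^T x + lambda^T (A x - b)
Stationarity (grad_x L = 0): Q x + c + A^T lambda = 0.
Primal feasibility: A x = b.

This gives the KKT block system:
  [ Q   A^T ] [ x     ]   [-c ]
  [ A    0  ] [ lambda ] = [ b ]

Solving the linear system:
  x*      = (-2.3182, -1.0227)
  lambda* = (7.8864)
  f(x*)   = 33.4432

x* = (-2.3182, -1.0227), lambda* = (7.8864)


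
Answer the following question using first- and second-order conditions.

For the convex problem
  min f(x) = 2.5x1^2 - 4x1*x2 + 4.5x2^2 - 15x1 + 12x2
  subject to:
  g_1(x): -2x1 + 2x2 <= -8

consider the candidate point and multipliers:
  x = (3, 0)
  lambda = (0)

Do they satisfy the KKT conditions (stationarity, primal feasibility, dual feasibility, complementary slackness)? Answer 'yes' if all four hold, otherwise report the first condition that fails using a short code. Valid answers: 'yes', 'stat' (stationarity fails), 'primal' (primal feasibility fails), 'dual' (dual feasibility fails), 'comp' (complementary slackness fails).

Gradient of f: grad f(x) = Q x + c = (0, 0)
Constraint values g_i(x) = a_i^T x - b_i:
  g_1((3, 0)) = 2
Stationarity residual: grad f(x) + sum_i lambda_i a_i = (0, 0)
  -> stationarity OK
Primal feasibility (all g_i <= 0): FAILS
Dual feasibility (all lambda_i >= 0): OK
Complementary slackness (lambda_i * g_i(x) = 0 for all i): OK

Verdict: the first failing condition is primal_feasibility -> primal.

primal


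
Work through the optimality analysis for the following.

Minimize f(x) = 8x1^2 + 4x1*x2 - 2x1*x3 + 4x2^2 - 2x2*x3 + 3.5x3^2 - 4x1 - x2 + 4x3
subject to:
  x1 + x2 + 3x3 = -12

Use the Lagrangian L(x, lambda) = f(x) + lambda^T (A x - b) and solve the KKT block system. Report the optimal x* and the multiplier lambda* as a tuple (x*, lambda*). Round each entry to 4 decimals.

Form the Lagrangian:
  L(x, lambda) = (1/2) x^T Q x + c^T x + lambda^T (A x - b)
Stationarity (grad_x L = 0): Q x + c + A^T lambda = 0.
Primal feasibility: A x = b.

This gives the KKT block system:
  [ Q   A^T ] [ x     ]   [-c ]
  [ A    0  ] [ lambda ] = [ b ]

Solving the linear system:
  x*      = (-0.2035, -1.3605, -3.4787)
  lambda* = (5.7409)
  f(x*)   = 28.5751

x* = (-0.2035, -1.3605, -3.4787), lambda* = (5.7409)


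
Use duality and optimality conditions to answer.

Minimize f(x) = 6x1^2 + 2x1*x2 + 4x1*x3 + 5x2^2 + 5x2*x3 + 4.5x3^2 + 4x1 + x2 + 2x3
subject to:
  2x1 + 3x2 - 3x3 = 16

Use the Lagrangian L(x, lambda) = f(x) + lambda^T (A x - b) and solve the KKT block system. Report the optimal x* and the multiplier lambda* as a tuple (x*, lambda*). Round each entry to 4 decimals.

Form the Lagrangian:
  L(x, lambda) = (1/2) x^T Q x + c^T x + lambda^T (A x - b)
Stationarity (grad_x L = 0): Q x + c + A^T lambda = 0.
Primal feasibility: A x = b.

This gives the KKT block system:
  [ Q   A^T ] [ x     ]   [-c ]
  [ A    0  ] [ lambda ] = [ b ]

Solving the linear system:
  x*      = (0.7642, 2.0672, -2.7567)
  lambda* = (-3.139)
  f(x*)   = 24.9177

x* = (0.7642, 2.0672, -2.7567), lambda* = (-3.139)


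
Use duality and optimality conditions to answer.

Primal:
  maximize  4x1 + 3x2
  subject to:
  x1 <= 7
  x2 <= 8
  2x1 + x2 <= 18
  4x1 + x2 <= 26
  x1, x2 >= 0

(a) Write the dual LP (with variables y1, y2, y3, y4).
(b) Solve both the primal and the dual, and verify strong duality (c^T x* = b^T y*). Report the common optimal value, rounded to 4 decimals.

The standard primal-dual pair for 'max c^T x s.t. A x <= b, x >= 0' is:
  Dual:  min b^T y  s.t.  A^T y >= c,  y >= 0.

So the dual LP is:
  minimize  7y1 + 8y2 + 18y3 + 26y4
  subject to:
    y1 + 2y3 + 4y4 >= 4
    y2 + y3 + y4 >= 3
    y1, y2, y3, y4 >= 0

Solving the primal: x* = (4.5, 8).
  primal value c^T x* = 42.
Solving the dual: y* = (0, 2, 0, 1).
  dual value b^T y* = 42.
Strong duality: c^T x* = b^T y*. Confirmed.

42


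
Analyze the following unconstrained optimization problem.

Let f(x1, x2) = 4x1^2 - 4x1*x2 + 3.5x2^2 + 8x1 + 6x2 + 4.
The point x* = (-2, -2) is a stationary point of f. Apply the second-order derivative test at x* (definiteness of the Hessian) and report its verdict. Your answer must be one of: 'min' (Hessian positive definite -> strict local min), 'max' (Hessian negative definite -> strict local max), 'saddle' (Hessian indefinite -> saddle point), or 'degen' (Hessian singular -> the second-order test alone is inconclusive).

Compute the Hessian H = grad^2 f:
  H = [[8, -4], [-4, 7]]
Verify stationarity: grad f(x*) = H x* + g = (0, 0).
Eigenvalues of H: 3.4689, 11.5311.
Both eigenvalues > 0, so H is positive definite -> x* is a strict local min.

min


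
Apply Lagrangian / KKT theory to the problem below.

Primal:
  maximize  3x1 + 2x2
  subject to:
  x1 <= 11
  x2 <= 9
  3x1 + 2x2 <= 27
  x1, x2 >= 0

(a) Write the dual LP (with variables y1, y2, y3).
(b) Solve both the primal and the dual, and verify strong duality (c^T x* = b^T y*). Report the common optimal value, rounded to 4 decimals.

The standard primal-dual pair for 'max c^T x s.t. A x <= b, x >= 0' is:
  Dual:  min b^T y  s.t.  A^T y >= c,  y >= 0.

So the dual LP is:
  minimize  11y1 + 9y2 + 27y3
  subject to:
    y1 + 3y3 >= 3
    y2 + 2y3 >= 2
    y1, y2, y3 >= 0

Solving the primal: x* = (9, 0).
  primal value c^T x* = 27.
Solving the dual: y* = (0, 0, 1).
  dual value b^T y* = 27.
Strong duality: c^T x* = b^T y*. Confirmed.

27


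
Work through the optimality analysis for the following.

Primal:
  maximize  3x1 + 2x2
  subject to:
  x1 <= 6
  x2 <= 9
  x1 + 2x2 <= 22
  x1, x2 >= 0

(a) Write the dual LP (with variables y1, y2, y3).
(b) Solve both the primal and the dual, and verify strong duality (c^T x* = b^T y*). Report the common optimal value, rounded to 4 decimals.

The standard primal-dual pair for 'max c^T x s.t. A x <= b, x >= 0' is:
  Dual:  min b^T y  s.t.  A^T y >= c,  y >= 0.

So the dual LP is:
  minimize  6y1 + 9y2 + 22y3
  subject to:
    y1 + y3 >= 3
    y2 + 2y3 >= 2
    y1, y2, y3 >= 0

Solving the primal: x* = (6, 8).
  primal value c^T x* = 34.
Solving the dual: y* = (2, 0, 1).
  dual value b^T y* = 34.
Strong duality: c^T x* = b^T y*. Confirmed.

34


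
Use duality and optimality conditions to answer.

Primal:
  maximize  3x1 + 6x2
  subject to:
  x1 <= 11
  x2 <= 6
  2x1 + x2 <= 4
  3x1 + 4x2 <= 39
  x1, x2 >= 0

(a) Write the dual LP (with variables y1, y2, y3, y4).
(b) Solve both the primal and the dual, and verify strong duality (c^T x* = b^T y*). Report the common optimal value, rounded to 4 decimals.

The standard primal-dual pair for 'max c^T x s.t. A x <= b, x >= 0' is:
  Dual:  min b^T y  s.t.  A^T y >= c,  y >= 0.

So the dual LP is:
  minimize  11y1 + 6y2 + 4y3 + 39y4
  subject to:
    y1 + 2y3 + 3y4 >= 3
    y2 + y3 + 4y4 >= 6
    y1, y2, y3, y4 >= 0

Solving the primal: x* = (0, 4).
  primal value c^T x* = 24.
Solving the dual: y* = (0, 0, 6, 0).
  dual value b^T y* = 24.
Strong duality: c^T x* = b^T y*. Confirmed.

24


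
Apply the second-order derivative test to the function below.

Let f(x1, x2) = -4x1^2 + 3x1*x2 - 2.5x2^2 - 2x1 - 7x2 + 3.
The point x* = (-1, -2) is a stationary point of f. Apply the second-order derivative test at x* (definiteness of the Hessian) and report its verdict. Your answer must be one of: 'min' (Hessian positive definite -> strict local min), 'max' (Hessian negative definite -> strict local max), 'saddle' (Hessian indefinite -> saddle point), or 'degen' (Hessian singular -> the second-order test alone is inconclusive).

Compute the Hessian H = grad^2 f:
  H = [[-8, 3], [3, -5]]
Verify stationarity: grad f(x*) = H x* + g = (0, 0).
Eigenvalues of H: -9.8541, -3.1459.
Both eigenvalues < 0, so H is negative definite -> x* is a strict local max.

max


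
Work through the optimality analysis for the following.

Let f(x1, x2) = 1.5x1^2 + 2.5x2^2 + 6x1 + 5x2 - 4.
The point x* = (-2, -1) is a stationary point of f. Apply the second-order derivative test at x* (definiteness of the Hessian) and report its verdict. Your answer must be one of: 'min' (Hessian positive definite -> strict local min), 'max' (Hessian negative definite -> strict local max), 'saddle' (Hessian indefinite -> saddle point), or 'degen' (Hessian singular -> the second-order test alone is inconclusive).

Compute the Hessian H = grad^2 f:
  H = [[3, 0], [0, 5]]
Verify stationarity: grad f(x*) = H x* + g = (0, 0).
Eigenvalues of H: 3, 5.
Both eigenvalues > 0, so H is positive definite -> x* is a strict local min.

min


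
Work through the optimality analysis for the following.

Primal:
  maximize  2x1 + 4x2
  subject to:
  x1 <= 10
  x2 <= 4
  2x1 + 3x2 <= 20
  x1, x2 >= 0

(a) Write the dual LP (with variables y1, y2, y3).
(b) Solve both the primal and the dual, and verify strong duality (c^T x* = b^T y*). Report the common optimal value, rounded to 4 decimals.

The standard primal-dual pair for 'max c^T x s.t. A x <= b, x >= 0' is:
  Dual:  min b^T y  s.t.  A^T y >= c,  y >= 0.

So the dual LP is:
  minimize  10y1 + 4y2 + 20y3
  subject to:
    y1 + 2y3 >= 2
    y2 + 3y3 >= 4
    y1, y2, y3 >= 0

Solving the primal: x* = (4, 4).
  primal value c^T x* = 24.
Solving the dual: y* = (0, 1, 1).
  dual value b^T y* = 24.
Strong duality: c^T x* = b^T y*. Confirmed.

24


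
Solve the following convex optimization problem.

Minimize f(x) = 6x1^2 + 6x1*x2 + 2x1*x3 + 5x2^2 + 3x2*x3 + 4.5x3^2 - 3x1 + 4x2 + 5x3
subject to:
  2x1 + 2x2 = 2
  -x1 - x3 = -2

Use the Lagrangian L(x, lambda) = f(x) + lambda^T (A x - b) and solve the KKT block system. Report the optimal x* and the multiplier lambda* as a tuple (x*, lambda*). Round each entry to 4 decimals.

Form the Lagrangian:
  L(x, lambda) = (1/2) x^T Q x + c^T x + lambda^T (A x - b)
Stationarity (grad_x L = 0): Q x + c + A^T lambda = 0.
Primal feasibility: A x = b.

This gives the KKT block system:
  [ Q   A^T ] [ x     ]   [-c ]
  [ A    0  ] [ lambda ] = [ b ]

Solving the linear system:
  x*      = (1.8571, -0.8571, 0.1429)
  lambda* = (-3.5, 7.4286)
  f(x*)   = 6.7857

x* = (1.8571, -0.8571, 0.1429), lambda* = (-3.5, 7.4286)


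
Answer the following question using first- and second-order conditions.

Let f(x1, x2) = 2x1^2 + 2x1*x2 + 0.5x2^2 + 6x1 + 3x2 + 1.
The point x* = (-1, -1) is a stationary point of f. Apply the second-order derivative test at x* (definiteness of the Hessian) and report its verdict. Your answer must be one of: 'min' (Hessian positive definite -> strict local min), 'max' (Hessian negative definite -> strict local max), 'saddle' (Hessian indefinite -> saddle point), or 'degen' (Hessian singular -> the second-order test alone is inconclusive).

Compute the Hessian H = grad^2 f:
  H = [[4, 2], [2, 1]]
Verify stationarity: grad f(x*) = H x* + g = (0, 0).
Eigenvalues of H: 0, 5.
H has a zero eigenvalue (singular; positive semidefinite but not definite), so H is neither positive definite, negative definite, nor indefinite. The second-order test alone is inconclusive -> degen.
(Indeed, f is constant along the null direction of H through x*, so x* is not a strict local extremum.)

degen


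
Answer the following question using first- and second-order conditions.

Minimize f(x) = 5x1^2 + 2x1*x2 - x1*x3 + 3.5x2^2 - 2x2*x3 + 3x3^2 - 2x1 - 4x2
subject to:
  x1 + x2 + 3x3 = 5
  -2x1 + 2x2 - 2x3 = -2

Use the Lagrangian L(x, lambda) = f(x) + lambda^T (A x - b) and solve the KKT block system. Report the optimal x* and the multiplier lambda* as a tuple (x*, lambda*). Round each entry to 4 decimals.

Form the Lagrangian:
  L(x, lambda) = (1/2) x^T Q x + c^T x + lambda^T (A x - b)
Stationarity (grad_x L = 0): Q x + c + A^T lambda = 0.
Primal feasibility: A x = b.

This gives the KKT block system:
  [ Q   A^T ] [ x     ]   [-c ]
  [ A    0  ] [ lambda ] = [ b ]

Solving the linear system:
  x*      = (0.4783, 0.7391, 1.2609)
  lambda* = (-1.3043, 0.8478)
  f(x*)   = 2.1522

x* = (0.4783, 0.7391, 1.2609), lambda* = (-1.3043, 0.8478)


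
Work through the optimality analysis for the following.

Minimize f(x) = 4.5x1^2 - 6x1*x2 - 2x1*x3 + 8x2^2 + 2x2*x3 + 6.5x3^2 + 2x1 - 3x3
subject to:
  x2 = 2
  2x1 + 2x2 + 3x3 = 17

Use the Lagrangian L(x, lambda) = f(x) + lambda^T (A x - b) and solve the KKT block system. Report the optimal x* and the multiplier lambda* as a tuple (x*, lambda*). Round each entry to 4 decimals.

Form the Lagrangian:
  L(x, lambda) = (1/2) x^T Q x + c^T x + lambda^T (A x - b)
Stationarity (grad_x L = 0): Q x + c + A^T lambda = 0.
Primal feasibility: A x = b.

This gives the KKT block system:
  [ Q   A^T ] [ x     ]   [-c ]
  [ A    0  ] [ lambda ] = [ b ]

Solving the linear system:
  x*      = (3.2611, 2, 2.1592)
  lambda* = (-1.7197, -7.5159)
  f(x*)   = 65.6274

x* = (3.2611, 2, 2.1592), lambda* = (-1.7197, -7.5159)


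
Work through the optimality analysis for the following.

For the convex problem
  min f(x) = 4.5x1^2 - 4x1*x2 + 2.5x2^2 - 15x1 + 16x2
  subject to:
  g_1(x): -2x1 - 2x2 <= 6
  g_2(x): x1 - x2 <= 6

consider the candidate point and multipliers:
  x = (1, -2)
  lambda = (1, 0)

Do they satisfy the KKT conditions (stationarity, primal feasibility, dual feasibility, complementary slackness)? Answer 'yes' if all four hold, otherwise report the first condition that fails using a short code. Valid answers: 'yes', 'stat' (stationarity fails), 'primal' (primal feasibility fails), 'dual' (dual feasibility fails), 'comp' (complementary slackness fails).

Gradient of f: grad f(x) = Q x + c = (2, 2)
Constraint values g_i(x) = a_i^T x - b_i:
  g_1((1, -2)) = -4
  g_2((1, -2)) = -3
Stationarity residual: grad f(x) + sum_i lambda_i a_i = (0, 0)
  -> stationarity OK
Primal feasibility (all g_i <= 0): OK
Dual feasibility (all lambda_i >= 0): OK
Complementary slackness (lambda_i * g_i(x) = 0 for all i): FAILS

Verdict: the first failing condition is complementary_slackness -> comp.

comp


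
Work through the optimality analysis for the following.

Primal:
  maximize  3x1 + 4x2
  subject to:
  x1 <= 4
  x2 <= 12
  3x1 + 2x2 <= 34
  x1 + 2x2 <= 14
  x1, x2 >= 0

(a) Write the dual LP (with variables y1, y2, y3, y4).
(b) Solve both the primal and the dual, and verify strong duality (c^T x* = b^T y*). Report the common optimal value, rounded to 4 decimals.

The standard primal-dual pair for 'max c^T x s.t. A x <= b, x >= 0' is:
  Dual:  min b^T y  s.t.  A^T y >= c,  y >= 0.

So the dual LP is:
  minimize  4y1 + 12y2 + 34y3 + 14y4
  subject to:
    y1 + 3y3 + y4 >= 3
    y2 + 2y3 + 2y4 >= 4
    y1, y2, y3, y4 >= 0

Solving the primal: x* = (4, 5).
  primal value c^T x* = 32.
Solving the dual: y* = (1, 0, 0, 2).
  dual value b^T y* = 32.
Strong duality: c^T x* = b^T y*. Confirmed.

32


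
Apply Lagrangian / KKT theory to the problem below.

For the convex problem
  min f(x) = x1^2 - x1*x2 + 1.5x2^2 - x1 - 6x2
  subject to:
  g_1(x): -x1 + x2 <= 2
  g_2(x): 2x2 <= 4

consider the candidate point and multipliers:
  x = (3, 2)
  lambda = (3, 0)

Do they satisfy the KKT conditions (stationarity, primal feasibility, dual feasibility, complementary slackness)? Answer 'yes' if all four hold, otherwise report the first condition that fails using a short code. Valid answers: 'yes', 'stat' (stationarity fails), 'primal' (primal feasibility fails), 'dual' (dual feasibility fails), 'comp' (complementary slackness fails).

Gradient of f: grad f(x) = Q x + c = (3, -3)
Constraint values g_i(x) = a_i^T x - b_i:
  g_1((3, 2)) = -3
  g_2((3, 2)) = 0
Stationarity residual: grad f(x) + sum_i lambda_i a_i = (0, 0)
  -> stationarity OK
Primal feasibility (all g_i <= 0): OK
Dual feasibility (all lambda_i >= 0): OK
Complementary slackness (lambda_i * g_i(x) = 0 for all i): FAILS

Verdict: the first failing condition is complementary_slackness -> comp.

comp


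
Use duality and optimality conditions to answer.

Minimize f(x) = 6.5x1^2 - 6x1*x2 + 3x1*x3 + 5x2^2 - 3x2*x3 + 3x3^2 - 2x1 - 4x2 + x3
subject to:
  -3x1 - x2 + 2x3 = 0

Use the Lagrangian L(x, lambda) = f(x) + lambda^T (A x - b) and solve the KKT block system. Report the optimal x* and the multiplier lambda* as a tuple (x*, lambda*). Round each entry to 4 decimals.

Form the Lagrangian:
  L(x, lambda) = (1/2) x^T Q x + c^T x + lambda^T (A x - b)
Stationarity (grad_x L = 0): Q x + c + A^T lambda = 0.
Primal feasibility: A x = b.

This gives the KKT block system:
  [ Q   A^T ] [ x     ]   [-c ]
  [ A    0  ] [ lambda ] = [ b ]

Solving the linear system:
  x*      = (0.071, 0.4494, 0.3313)
  lambda* = (-0.9263)
  f(x*)   = -0.8042

x* = (0.071, 0.4494, 0.3313), lambda* = (-0.9263)


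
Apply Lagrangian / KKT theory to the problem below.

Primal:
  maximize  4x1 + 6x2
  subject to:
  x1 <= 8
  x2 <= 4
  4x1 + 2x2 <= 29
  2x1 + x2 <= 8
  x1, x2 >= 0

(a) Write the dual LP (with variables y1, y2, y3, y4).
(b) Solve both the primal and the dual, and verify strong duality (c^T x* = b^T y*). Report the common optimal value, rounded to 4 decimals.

The standard primal-dual pair for 'max c^T x s.t. A x <= b, x >= 0' is:
  Dual:  min b^T y  s.t.  A^T y >= c,  y >= 0.

So the dual LP is:
  minimize  8y1 + 4y2 + 29y3 + 8y4
  subject to:
    y1 + 4y3 + 2y4 >= 4
    y2 + 2y3 + y4 >= 6
    y1, y2, y3, y4 >= 0

Solving the primal: x* = (2, 4).
  primal value c^T x* = 32.
Solving the dual: y* = (0, 4, 0, 2).
  dual value b^T y* = 32.
Strong duality: c^T x* = b^T y*. Confirmed.

32


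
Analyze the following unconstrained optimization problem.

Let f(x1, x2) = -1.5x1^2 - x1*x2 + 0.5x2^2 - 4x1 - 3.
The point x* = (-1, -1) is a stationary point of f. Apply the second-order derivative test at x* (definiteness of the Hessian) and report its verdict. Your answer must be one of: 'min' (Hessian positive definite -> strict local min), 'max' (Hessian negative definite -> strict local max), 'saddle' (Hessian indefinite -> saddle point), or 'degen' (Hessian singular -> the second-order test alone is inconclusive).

Compute the Hessian H = grad^2 f:
  H = [[-3, -1], [-1, 1]]
Verify stationarity: grad f(x*) = H x* + g = (0, 0).
Eigenvalues of H: -3.2361, 1.2361.
Eigenvalues have mixed signs, so H is indefinite -> x* is a saddle point.

saddle


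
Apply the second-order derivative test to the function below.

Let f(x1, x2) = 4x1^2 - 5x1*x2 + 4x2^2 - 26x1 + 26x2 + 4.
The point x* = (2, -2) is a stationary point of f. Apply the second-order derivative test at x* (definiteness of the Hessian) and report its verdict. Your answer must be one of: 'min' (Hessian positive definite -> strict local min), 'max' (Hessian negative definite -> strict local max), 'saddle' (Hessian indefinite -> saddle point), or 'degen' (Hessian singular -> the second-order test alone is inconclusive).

Compute the Hessian H = grad^2 f:
  H = [[8, -5], [-5, 8]]
Verify stationarity: grad f(x*) = H x* + g = (0, 0).
Eigenvalues of H: 3, 13.
Both eigenvalues > 0, so H is positive definite -> x* is a strict local min.

min


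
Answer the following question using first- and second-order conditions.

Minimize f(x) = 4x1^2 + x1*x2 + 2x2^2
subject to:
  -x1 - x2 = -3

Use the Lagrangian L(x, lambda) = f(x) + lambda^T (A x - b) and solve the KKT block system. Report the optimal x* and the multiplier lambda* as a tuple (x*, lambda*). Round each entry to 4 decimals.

Form the Lagrangian:
  L(x, lambda) = (1/2) x^T Q x + c^T x + lambda^T (A x - b)
Stationarity (grad_x L = 0): Q x + c + A^T lambda = 0.
Primal feasibility: A x = b.

This gives the KKT block system:
  [ Q   A^T ] [ x     ]   [-c ]
  [ A    0  ] [ lambda ] = [ b ]

Solving the linear system:
  x*      = (0.9, 2.1)
  lambda* = (9.3)
  f(x*)   = 13.95

x* = (0.9, 2.1), lambda* = (9.3)


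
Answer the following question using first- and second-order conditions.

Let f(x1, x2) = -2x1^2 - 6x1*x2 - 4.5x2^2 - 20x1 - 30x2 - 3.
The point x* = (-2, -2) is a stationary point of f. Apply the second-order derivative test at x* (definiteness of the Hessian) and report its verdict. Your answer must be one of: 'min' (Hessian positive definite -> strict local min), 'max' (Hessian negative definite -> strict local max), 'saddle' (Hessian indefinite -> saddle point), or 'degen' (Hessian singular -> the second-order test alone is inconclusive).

Compute the Hessian H = grad^2 f:
  H = [[-4, -6], [-6, -9]]
Verify stationarity: grad f(x*) = H x* + g = (0, 0).
Eigenvalues of H: -13, 0.
H has a zero eigenvalue (singular; negative semidefinite but not definite), so H is neither positive definite, negative definite, nor indefinite. The second-order test alone is inconclusive -> degen.
(Indeed, f is constant along the null direction of H through x*, so x* is not a strict local extremum.)

degen


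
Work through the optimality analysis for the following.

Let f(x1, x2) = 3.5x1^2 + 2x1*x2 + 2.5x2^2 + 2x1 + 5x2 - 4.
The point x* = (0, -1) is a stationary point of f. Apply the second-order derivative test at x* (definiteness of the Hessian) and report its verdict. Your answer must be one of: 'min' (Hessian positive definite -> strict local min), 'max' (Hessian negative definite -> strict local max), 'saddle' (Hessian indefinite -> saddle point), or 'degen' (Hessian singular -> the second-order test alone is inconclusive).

Compute the Hessian H = grad^2 f:
  H = [[7, 2], [2, 5]]
Verify stationarity: grad f(x*) = H x* + g = (0, 0).
Eigenvalues of H: 3.7639, 8.2361.
Both eigenvalues > 0, so H is positive definite -> x* is a strict local min.

min


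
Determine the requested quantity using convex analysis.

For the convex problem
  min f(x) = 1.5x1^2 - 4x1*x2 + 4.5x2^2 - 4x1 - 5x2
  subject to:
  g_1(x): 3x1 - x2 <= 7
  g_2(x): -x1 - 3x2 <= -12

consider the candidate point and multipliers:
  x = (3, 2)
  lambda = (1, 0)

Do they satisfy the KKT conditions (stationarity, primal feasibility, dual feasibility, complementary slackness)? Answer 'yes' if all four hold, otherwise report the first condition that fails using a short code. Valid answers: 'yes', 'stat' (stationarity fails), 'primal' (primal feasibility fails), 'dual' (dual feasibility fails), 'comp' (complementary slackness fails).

Gradient of f: grad f(x) = Q x + c = (-3, 1)
Constraint values g_i(x) = a_i^T x - b_i:
  g_1((3, 2)) = 0
  g_2((3, 2)) = 3
Stationarity residual: grad f(x) + sum_i lambda_i a_i = (0, 0)
  -> stationarity OK
Primal feasibility (all g_i <= 0): FAILS
Dual feasibility (all lambda_i >= 0): OK
Complementary slackness (lambda_i * g_i(x) = 0 for all i): OK

Verdict: the first failing condition is primal_feasibility -> primal.

primal


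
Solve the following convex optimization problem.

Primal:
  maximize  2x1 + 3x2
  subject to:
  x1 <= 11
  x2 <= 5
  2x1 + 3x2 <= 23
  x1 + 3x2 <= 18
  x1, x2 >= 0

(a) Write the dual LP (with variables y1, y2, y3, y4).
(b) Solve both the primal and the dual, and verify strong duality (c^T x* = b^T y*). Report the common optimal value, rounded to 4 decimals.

The standard primal-dual pair for 'max c^T x s.t. A x <= b, x >= 0' is:
  Dual:  min b^T y  s.t.  A^T y >= c,  y >= 0.

So the dual LP is:
  minimize  11y1 + 5y2 + 23y3 + 18y4
  subject to:
    y1 + 2y3 + y4 >= 2
    y2 + 3y3 + 3y4 >= 3
    y1, y2, y3, y4 >= 0

Solving the primal: x* = (11, 0.3333).
  primal value c^T x* = 23.
Solving the dual: y* = (0, 0, 1, 0).
  dual value b^T y* = 23.
Strong duality: c^T x* = b^T y*. Confirmed.

23


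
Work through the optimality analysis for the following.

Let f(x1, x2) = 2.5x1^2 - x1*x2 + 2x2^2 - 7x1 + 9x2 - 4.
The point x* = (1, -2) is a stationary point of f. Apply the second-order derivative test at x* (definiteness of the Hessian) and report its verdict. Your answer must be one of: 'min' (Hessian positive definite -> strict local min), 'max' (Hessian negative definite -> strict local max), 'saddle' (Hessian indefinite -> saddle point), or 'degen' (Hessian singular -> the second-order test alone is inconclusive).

Compute the Hessian H = grad^2 f:
  H = [[5, -1], [-1, 4]]
Verify stationarity: grad f(x*) = H x* + g = (0, 0).
Eigenvalues of H: 3.382, 5.618.
Both eigenvalues > 0, so H is positive definite -> x* is a strict local min.

min


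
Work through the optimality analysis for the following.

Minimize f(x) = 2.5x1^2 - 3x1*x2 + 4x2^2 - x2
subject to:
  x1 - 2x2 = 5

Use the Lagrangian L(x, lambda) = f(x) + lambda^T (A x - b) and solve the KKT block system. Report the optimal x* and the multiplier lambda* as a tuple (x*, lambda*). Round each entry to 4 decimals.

Form the Lagrangian:
  L(x, lambda) = (1/2) x^T Q x + c^T x + lambda^T (A x - b)
Stationarity (grad_x L = 0): Q x + c + A^T lambda = 0.
Primal feasibility: A x = b.

This gives the KKT block system:
  [ Q   A^T ] [ x     ]   [-c ]
  [ A    0  ] [ lambda ] = [ b ]

Solving the linear system:
  x*      = (0.75, -2.125)
  lambda* = (-10.125)
  f(x*)   = 26.375

x* = (0.75, -2.125), lambda* = (-10.125)


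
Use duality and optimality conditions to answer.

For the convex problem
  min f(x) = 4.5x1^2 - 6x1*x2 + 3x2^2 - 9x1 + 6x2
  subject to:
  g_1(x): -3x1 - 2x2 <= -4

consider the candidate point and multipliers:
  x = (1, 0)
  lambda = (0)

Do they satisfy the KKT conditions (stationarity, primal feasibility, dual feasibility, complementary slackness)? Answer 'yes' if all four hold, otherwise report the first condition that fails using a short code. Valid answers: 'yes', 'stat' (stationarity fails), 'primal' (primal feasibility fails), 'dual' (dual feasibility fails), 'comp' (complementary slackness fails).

Gradient of f: grad f(x) = Q x + c = (0, 0)
Constraint values g_i(x) = a_i^T x - b_i:
  g_1((1, 0)) = 1
Stationarity residual: grad f(x) + sum_i lambda_i a_i = (0, 0)
  -> stationarity OK
Primal feasibility (all g_i <= 0): FAILS
Dual feasibility (all lambda_i >= 0): OK
Complementary slackness (lambda_i * g_i(x) = 0 for all i): OK

Verdict: the first failing condition is primal_feasibility -> primal.

primal


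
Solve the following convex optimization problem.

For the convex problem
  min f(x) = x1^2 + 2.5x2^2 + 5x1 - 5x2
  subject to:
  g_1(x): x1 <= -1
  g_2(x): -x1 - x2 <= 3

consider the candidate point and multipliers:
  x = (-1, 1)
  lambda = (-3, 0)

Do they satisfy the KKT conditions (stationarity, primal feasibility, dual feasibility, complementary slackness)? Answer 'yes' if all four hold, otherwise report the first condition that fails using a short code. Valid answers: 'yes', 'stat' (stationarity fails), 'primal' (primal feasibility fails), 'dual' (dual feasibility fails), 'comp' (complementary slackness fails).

Gradient of f: grad f(x) = Q x + c = (3, 0)
Constraint values g_i(x) = a_i^T x - b_i:
  g_1((-1, 1)) = 0
  g_2((-1, 1)) = -3
Stationarity residual: grad f(x) + sum_i lambda_i a_i = (0, 0)
  -> stationarity OK
Primal feasibility (all g_i <= 0): OK
Dual feasibility (all lambda_i >= 0): FAILS
Complementary slackness (lambda_i * g_i(x) = 0 for all i): OK

Verdict: the first failing condition is dual_feasibility -> dual.

dual


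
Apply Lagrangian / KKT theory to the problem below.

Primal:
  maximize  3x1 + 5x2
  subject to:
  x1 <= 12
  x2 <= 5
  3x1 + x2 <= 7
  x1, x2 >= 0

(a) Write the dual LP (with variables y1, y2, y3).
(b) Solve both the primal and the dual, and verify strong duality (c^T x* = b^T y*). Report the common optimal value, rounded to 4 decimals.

The standard primal-dual pair for 'max c^T x s.t. A x <= b, x >= 0' is:
  Dual:  min b^T y  s.t.  A^T y >= c,  y >= 0.

So the dual LP is:
  minimize  12y1 + 5y2 + 7y3
  subject to:
    y1 + 3y3 >= 3
    y2 + y3 >= 5
    y1, y2, y3 >= 0

Solving the primal: x* = (0.6667, 5).
  primal value c^T x* = 27.
Solving the dual: y* = (0, 4, 1).
  dual value b^T y* = 27.
Strong duality: c^T x* = b^T y*. Confirmed.

27


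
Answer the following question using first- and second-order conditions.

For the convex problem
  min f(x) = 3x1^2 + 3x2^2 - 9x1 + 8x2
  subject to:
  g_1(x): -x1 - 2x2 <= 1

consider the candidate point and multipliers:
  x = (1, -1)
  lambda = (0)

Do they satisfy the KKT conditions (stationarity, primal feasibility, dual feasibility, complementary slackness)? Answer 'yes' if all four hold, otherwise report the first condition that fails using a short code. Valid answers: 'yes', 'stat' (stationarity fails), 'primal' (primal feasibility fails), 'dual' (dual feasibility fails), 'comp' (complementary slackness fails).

Gradient of f: grad f(x) = Q x + c = (-3, 2)
Constraint values g_i(x) = a_i^T x - b_i:
  g_1((1, -1)) = 0
Stationarity residual: grad f(x) + sum_i lambda_i a_i = (-3, 2)
  -> stationarity FAILS
Primal feasibility (all g_i <= 0): OK
Dual feasibility (all lambda_i >= 0): OK
Complementary slackness (lambda_i * g_i(x) = 0 for all i): OK

Verdict: the first failing condition is stationarity -> stat.

stat


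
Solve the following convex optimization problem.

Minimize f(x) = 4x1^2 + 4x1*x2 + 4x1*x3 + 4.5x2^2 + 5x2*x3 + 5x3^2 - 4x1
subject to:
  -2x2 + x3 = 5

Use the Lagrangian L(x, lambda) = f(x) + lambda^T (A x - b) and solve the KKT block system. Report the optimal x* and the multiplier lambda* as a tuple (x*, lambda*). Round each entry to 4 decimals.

Form the Lagrangian:
  L(x, lambda) = (1/2) x^T Q x + c^T x + lambda^T (A x - b)
Stationarity (grad_x L = 0): Q x + c + A^T lambda = 0.
Primal feasibility: A x = b.

This gives the KKT block system:
  [ Q   A^T ] [ x     ]   [-c ]
  [ A    0  ] [ lambda ] = [ b ]

Solving the linear system:
  x*      = (0.9706, -1.9804, 1.0392)
  lambda* = (-4.3725)
  f(x*)   = 8.9902

x* = (0.9706, -1.9804, 1.0392), lambda* = (-4.3725)


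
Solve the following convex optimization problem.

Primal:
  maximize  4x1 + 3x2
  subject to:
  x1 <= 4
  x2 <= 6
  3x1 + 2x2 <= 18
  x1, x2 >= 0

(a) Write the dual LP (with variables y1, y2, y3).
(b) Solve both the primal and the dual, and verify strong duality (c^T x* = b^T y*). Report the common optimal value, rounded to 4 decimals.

The standard primal-dual pair for 'max c^T x s.t. A x <= b, x >= 0' is:
  Dual:  min b^T y  s.t.  A^T y >= c,  y >= 0.

So the dual LP is:
  minimize  4y1 + 6y2 + 18y3
  subject to:
    y1 + 3y3 >= 4
    y2 + 2y3 >= 3
    y1, y2, y3 >= 0

Solving the primal: x* = (2, 6).
  primal value c^T x* = 26.
Solving the dual: y* = (0, 0.3333, 1.3333).
  dual value b^T y* = 26.
Strong duality: c^T x* = b^T y*. Confirmed.

26


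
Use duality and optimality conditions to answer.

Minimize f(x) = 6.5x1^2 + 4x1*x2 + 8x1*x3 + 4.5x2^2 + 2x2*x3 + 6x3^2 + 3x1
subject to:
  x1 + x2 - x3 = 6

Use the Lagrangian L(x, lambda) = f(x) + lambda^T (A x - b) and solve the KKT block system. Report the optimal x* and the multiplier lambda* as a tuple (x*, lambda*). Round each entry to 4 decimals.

Form the Lagrangian:
  L(x, lambda) = (1/2) x^T Q x + c^T x + lambda^T (A x - b)
Stationarity (grad_x L = 0): Q x + c + A^T lambda = 0.
Primal feasibility: A x = b.

This gives the KKT block system:
  [ Q   A^T ] [ x     ]   [-c ]
  [ A    0  ] [ lambda ] = [ b ]

Solving the linear system:
  x*      = (2.1232, 1.1519, -2.7249)
  lambda* = (-13.4097)
  f(x*)   = 43.414

x* = (2.1232, 1.1519, -2.7249), lambda* = (-13.4097)


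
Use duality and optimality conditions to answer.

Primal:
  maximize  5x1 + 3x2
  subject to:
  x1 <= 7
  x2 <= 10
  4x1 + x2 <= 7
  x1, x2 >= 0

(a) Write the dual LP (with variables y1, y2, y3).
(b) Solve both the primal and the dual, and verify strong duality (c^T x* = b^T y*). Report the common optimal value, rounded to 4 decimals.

The standard primal-dual pair for 'max c^T x s.t. A x <= b, x >= 0' is:
  Dual:  min b^T y  s.t.  A^T y >= c,  y >= 0.

So the dual LP is:
  minimize  7y1 + 10y2 + 7y3
  subject to:
    y1 + 4y3 >= 5
    y2 + y3 >= 3
    y1, y2, y3 >= 0

Solving the primal: x* = (0, 7).
  primal value c^T x* = 21.
Solving the dual: y* = (0, 0, 3).
  dual value b^T y* = 21.
Strong duality: c^T x* = b^T y*. Confirmed.

21


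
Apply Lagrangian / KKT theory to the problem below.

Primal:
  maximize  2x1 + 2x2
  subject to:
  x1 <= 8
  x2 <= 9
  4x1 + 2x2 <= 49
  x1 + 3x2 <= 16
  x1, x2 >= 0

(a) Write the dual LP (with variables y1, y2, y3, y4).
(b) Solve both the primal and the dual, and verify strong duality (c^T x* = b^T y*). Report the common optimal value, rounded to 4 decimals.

The standard primal-dual pair for 'max c^T x s.t. A x <= b, x >= 0' is:
  Dual:  min b^T y  s.t.  A^T y >= c,  y >= 0.

So the dual LP is:
  minimize  8y1 + 9y2 + 49y3 + 16y4
  subject to:
    y1 + 4y3 + y4 >= 2
    y2 + 2y3 + 3y4 >= 2
    y1, y2, y3, y4 >= 0

Solving the primal: x* = (8, 2.6667).
  primal value c^T x* = 21.3333.
Solving the dual: y* = (1.3333, 0, 0, 0.6667).
  dual value b^T y* = 21.3333.
Strong duality: c^T x* = b^T y*. Confirmed.

21.3333


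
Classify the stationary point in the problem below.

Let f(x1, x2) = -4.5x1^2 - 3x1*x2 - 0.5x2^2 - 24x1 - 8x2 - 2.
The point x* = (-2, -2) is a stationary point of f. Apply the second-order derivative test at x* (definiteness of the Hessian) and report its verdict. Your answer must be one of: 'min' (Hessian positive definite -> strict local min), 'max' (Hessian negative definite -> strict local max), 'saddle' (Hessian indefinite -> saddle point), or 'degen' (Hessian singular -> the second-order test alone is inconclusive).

Compute the Hessian H = grad^2 f:
  H = [[-9, -3], [-3, -1]]
Verify stationarity: grad f(x*) = H x* + g = (0, 0).
Eigenvalues of H: -10, 0.
H has a zero eigenvalue (singular; negative semidefinite but not definite), so H is neither positive definite, negative definite, nor indefinite. The second-order test alone is inconclusive -> degen.
(Indeed, f is constant along the null direction of H through x*, so x* is not a strict local extremum.)

degen


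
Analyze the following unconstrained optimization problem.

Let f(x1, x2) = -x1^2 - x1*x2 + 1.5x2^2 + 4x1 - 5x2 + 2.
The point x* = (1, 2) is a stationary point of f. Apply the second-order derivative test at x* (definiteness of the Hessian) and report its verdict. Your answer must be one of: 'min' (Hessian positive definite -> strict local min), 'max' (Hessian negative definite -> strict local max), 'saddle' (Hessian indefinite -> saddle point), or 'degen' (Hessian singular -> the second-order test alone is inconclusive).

Compute the Hessian H = grad^2 f:
  H = [[-2, -1], [-1, 3]]
Verify stationarity: grad f(x*) = H x* + g = (0, 0).
Eigenvalues of H: -2.1926, 3.1926.
Eigenvalues have mixed signs, so H is indefinite -> x* is a saddle point.

saddle
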